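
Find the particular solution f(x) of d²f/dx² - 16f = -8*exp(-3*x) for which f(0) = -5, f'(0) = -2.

Characteristic equation r² - 16 = 0 factors as (r + 4)(r - 4) = 0, so r = -4, 4.
Hence f_h = C1*exp(-4*x) + C2*exp(4*x).
Try f_p = A*exp(-3*x). Substituting into the equation and dividing by exp(-3*x) gives A = 8/7, so f_p = 8*exp(-3*x)/7.
General solution: f = 8*exp(-3*x)/7 + C1*exp(-4*x) + C2*exp(4*x).
Apply the initial conditions: f(0) = 8/7 + C1 + C2 = -5 and f'(0) = -24/7 - 4*C1 + 4*C2 = -2. Solving gives C1 = -13/4, C2 = -81/28.

f = -81*exp(4*x)/28 - 13*exp(-4*x)/4 + 8*exp(-3*x)/7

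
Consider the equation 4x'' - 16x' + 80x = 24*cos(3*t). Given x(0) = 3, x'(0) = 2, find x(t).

Divide through by 4: x'' - 4x' + 20x = 6*cos(3*t).
Characteristic equation r² - 4r + 20 = 0 has discriminant (-4)² - 4·(20) = -64 < 0, so r = 2 ± 4i.
Hence x_h = C1*cos(4*t)*exp(2*t) + C2*exp(2*t)*sin(4*t).
Try x_p = A*cos(3*t) + B*sin(3*t). Substituting and equating the coefficients of cos(3t) and sin(3t) gives A = 66/265, B = -72/265, so x_p = -72*sin(3*t)/265 + 66*cos(3*t)/265.
General solution: x = -72*sin(3*t)/265 + 66*cos(3*t)/265 + C1*cos(4*t)*exp(2*t) + C2*exp(2*t)*sin(4*t).
Apply the initial conditions: x(0) = 66/265 + C1 = 3 and x'(0) = -216/265 + 2*C1 + 4*C2 = 2. Solving gives C1 = 729/265, C2 = -178/265.

x = -72*sin(3*t)/265 + 66*cos(3*t)/265 - 178*exp(2*t)*sin(4*t)/265 + 729*cos(4*t)*exp(2*t)/265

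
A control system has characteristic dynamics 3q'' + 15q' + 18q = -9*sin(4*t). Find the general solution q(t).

q = 3*cos(4*t)/25 + 3*sin(4*t)/50 + C1*exp(-3*t) + C2*exp(-2*t)

Divide through by 3: q'' + 5q' + 6q = -3*sin(4*t).
Characteristic equation r² + 5r + 6 = 0 factors as (r + 3)(r + 2) = 0, so r = -3, -2.
Hence q_h = C1*exp(-3*t) + C2*exp(-2*t).
Try q_p = A*cos(4*t) + B*sin(4*t). Substituting and equating the coefficients of cos(4t) and sin(4t) gives A = 3/25, B = 3/50, so q_p = 3*cos(4*t)/25 + 3*sin(4*t)/50.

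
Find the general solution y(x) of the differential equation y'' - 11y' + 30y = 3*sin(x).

Characteristic equation r² - 11r + 30 = 0 factors as (r - 5)(r - 6) = 0, so r = 5, 6.
Hence y_h = C1*exp(5*x) + C2*exp(6*x).
Try y_p = A*cos(x) + B*sin(x). Substituting and equating the coefficients of cos(x) and sin(x) gives A = 33/962, B = 87/962, so y_p = 33*cos(x)/962 + 87*sin(x)/962.

y = 33*cos(x)/962 + 87*sin(x)/962 + C1*exp(5*x) + C2*exp(6*x)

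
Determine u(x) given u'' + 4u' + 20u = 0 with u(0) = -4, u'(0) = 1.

Characteristic equation r² + 4r + 20 = 0 has discriminant (4)² - 4·(20) = -64 < 0, so r = -2 ± 4i.
Hence u_h = C1*cos(4*x)*exp(-2*x) + C2*exp(-2*x)*sin(4*x).
Apply the initial conditions: u(0) = C1 = -4 and u'(0) = -2*C1 + 4*C2 = 1. Solving gives C1 = -4, C2 = -7/4.

u = -4*cos(4*x)*exp(-2*x) - 7*exp(-2*x)*sin(4*x)/4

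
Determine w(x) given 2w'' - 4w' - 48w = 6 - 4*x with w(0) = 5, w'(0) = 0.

w = -19/144 + x/12 + 92*exp(6*x)/45 + 247*exp(-4*x)/80

Divide through by 2: w'' - 2w' - 24w = 3 - 2*x.
Characteristic equation r² - 2r - 24 = 0 factors as (r - 6)(r + 4) = 0, so r = 6, -4.
Hence w_h = C1*exp(6*x) + C2*exp(-4*x).
For the particular solution try w_p = A0 + A1*x. Substituting and matching coefficients of each power of x gives A0 = -19/144, A1 = 1/12, so w_p = -19/144 + x/12.
General solution: w = -19/144 + x/12 + C1*exp(6*x) + C2*exp(-4*x).
Apply the initial conditions: w(0) = -19/144 + C1 + C2 = 5 and w'(0) = 1/12 - 4*C2 + 6*C1 = 0. Solving gives C1 = 92/45, C2 = 247/80.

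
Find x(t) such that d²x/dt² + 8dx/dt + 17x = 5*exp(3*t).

x = exp(3*t)/10 + C1*cos(t)*exp(-4*t) + C2*exp(-4*t)*sin(t)

Characteristic equation r² + 8r + 17 = 0 has discriminant (8)² - 4·(17) = -4 < 0, so r = -4 ± i.
Hence x_h = C1*cos(t)*exp(-4*t) + C2*exp(-4*t)*sin(t).
Try x_p = A*exp(3*t). Substituting into the equation and dividing by exp(3*t) gives A = 1/10, so x_p = exp(3*t)/10.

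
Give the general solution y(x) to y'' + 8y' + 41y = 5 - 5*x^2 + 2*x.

Characteristic equation r² + 8r + 41 = 0 has discriminant (8)² - 4·(41) = -100 < 0, so r = -4 ± 5i.
Hence y_h = C1*cos(5*x)*exp(-4*x) + C2*exp(-4*x)*sin(5*x).
For the particular solution try y_p = A0 + A1*x + A2*x^2. Substituting and matching coefficients of each power of x gives A0 = 7519/68921, A1 = 162/1681, A2 = -5/41, so y_p = 7519/68921 - 5*x^2/41 + 162*x/1681.

y = 7519/68921 - 5*x**2/41 + 162*x/1681 + C1*cos(5*x)*exp(-4*x) + C2*exp(-4*x)*sin(5*x)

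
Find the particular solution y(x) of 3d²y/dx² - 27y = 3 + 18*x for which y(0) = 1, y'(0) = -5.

y = -1/9 - 2*x/3 - exp(3*x)/6 + 23*exp(-3*x)/18

Divide through by 3: y'' - 9y = 1 + 6*x.
Characteristic equation r² - 9 = 0 factors as (r - 3)(r + 3) = 0, so r = 3, -3.
Hence y_h = C1*exp(3*x) + C2*exp(-3*x).
For the particular solution try y_p = A0 + A1*x. Substituting and matching coefficients of each power of x gives A0 = -1/9, A1 = -2/3, so y_p = -1/9 - 2*x/3.
General solution: y = -1/9 - 2*x/3 + C1*exp(3*x) + C2*exp(-3*x).
Apply the initial conditions: y(0) = -1/9 + C1 + C2 = 1 and y'(0) = -2/3 - 3*C2 + 3*C1 = -5. Solving gives C1 = -1/6, C2 = 23/18.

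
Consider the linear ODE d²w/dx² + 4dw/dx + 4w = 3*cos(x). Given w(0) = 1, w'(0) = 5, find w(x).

w = 9*cos(x)/25 + 12*sin(x)/25 + 16*exp(-2*x)/25 + 29*x*exp(-2*x)/5

Characteristic equation r² + 4r + 4 = 0 has discriminant (4)² - 4·(4) = 0, so r = -2 is a repeated root.
Hence w_h = (C1 + C2*x)*exp(-2*x).
Try w_p = A*cos(x) + B*sin(x). Substituting and equating the coefficients of cos(x) and sin(x) gives A = 9/25, B = 12/25, so w_p = 9*cos(x)/25 + 12*sin(x)/25.
General solution: w = 9*cos(x)/25 + 12*sin(x)/25 + C1*exp(-2*x) + C2*x*exp(-2*x).
Apply the initial conditions: w(0) = 9/25 + C1 = 1 and w'(0) = 12/25 + C2 - 2*C1 = 5. Solving gives C1 = 16/25, C2 = 29/5.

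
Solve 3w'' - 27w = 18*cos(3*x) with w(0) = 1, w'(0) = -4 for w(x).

w = -cos(3*x)/3 + 4*exp(-3*x)/3

Divide through by 3: w'' - 9w = 6*cos(3*x).
Characteristic equation r² - 9 = 0 factors as (r + 3)(r - 3) = 0, so r = -3, 3.
Hence w_h = C1*exp(-3*x) + C2*exp(3*x).
Try w_p = A*cos(3*x) + B*sin(3*x). Substituting and equating the coefficients of cos(3x) and sin(3x) gives A = -1/3, B = 0, so w_p = -cos(3*x)/3.
General solution: w = -cos(3*x)/3 + C1*exp(-3*x) + C2*exp(3*x).
Apply the initial conditions: w(0) = -1/3 + C1 + C2 = 1 and w'(0) = -3*C1 + 3*C2 = -4. Solving gives C1 = 4/3, C2 = 0.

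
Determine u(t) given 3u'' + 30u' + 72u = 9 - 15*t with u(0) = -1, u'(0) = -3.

u = 61/288 - 161*exp(-4*t)/32 - 5*t/24 + 275*exp(-6*t)/72

Divide through by 3: u'' + 10u' + 24u = 3 - 5*t.
Characteristic equation r² + 10r + 24 = 0 factors as (r + 6)(r + 4) = 0, so r = -6, -4.
Hence u_h = C1*exp(-6*t) + C2*exp(-4*t).
For the particular solution try u_p = A0 + A1*t. Substituting and matching coefficients of each power of t gives A0 = 61/288, A1 = -5/24, so u_p = 61/288 - 5*t/24.
General solution: u = 61/288 - 5*t/24 + C1*exp(-6*t) + C2*exp(-4*t).
Apply the initial conditions: u(0) = 61/288 + C1 + C2 = -1 and u'(0) = -5/24 - 6*C1 - 4*C2 = -3. Solving gives C1 = 275/72, C2 = -161/32.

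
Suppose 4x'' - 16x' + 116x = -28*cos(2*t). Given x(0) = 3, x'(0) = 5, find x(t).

x = -175*cos(2*t)/689 + 56*sin(2*t)/689 - 1151*exp(2*t)*sin(5*t)/3445 + 2242*cos(5*t)*exp(2*t)/689

Divide through by 4: x'' - 4x' + 29x = -7*cos(2*t).
Characteristic equation r² - 4r + 29 = 0 has discriminant (-4)² - 4·(29) = -100 < 0, so r = 2 ± 5i.
Hence x_h = C1*cos(5*t)*exp(2*t) + C2*exp(2*t)*sin(5*t).
Try x_p = A*cos(2*t) + B*sin(2*t). Substituting and equating the coefficients of cos(2t) and sin(2t) gives A = -175/689, B = 56/689, so x_p = -175*cos(2*t)/689 + 56*sin(2*t)/689.
General solution: x = -175*cos(2*t)/689 + 56*sin(2*t)/689 + C1*cos(5*t)*exp(2*t) + C2*exp(2*t)*sin(5*t).
Apply the initial conditions: x(0) = -175/689 + C1 = 3 and x'(0) = 112/689 + 2*C1 + 5*C2 = 5. Solving gives C1 = 2242/689, C2 = -1151/3445.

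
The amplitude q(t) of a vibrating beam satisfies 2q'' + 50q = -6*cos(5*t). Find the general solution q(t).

q = C1*cos(5*t) + C2*sin(5*t) - 3*t*sin(5*t)/10

Divide through by 2: q'' + 25q = -3*cos(5*t).
Characteristic equation r² + 25 = 0 has discriminant (0)² - 4·(25) = -100 < 0, so r = ± 5i.
Hence q_h = C1*cos(5*t) + C2*sin(5*t).
Since ±5i are characteristic roots, multiply the trial by t. Try q_p = t*(A*cos(5*t) + B*sin(5*t)). Substituting and equating the coefficients of cos(5t) and sin(5t) gives A = 0, B = -3/10, so q_p = -3*t*sin(5*t)/10.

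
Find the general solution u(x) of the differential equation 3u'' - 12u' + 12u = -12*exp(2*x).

u = C1*exp(2*x) - 2*x**2*exp(2*x) + C2*x*exp(2*x)

Divide through by 3: u'' - 4u' + 4u = -4*exp(2*x).
Characteristic equation r² - 4r + 4 = 0 has discriminant (-4)² - 4·(4) = 0, so r = 2 is a repeated root.
Hence u_h = (C1 + C2*x)*exp(2*x).
Since exp(2*x) solves the homogeneous equation (r = 2 is a root of multiplicity 2), multiply the trial by x^2. Try u_p = A*x^2*exp(2*x). Substituting into the equation and dividing by exp(2*x) gives A = -2, so u_p = -2*x^2*exp(2*x).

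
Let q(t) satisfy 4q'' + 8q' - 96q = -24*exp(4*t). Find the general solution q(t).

q = C1*exp(-6*t) + C2*exp(4*t) - 3*t*exp(4*t)/5

Divide through by 4: q'' + 2q' - 24q = -6*exp(4*t).
Characteristic equation r² + 2r - 24 = 0 factors as (r + 6)(r - 4) = 0, so r = -6, 4.
Hence q_h = C1*exp(-6*t) + C2*exp(4*t).
Since exp(4*t) solves the homogeneous equation (r = 4 is a root of multiplicity 1), multiply the trial by t. Try q_p = A*t*exp(4*t). Substituting into the equation and dividing by exp(4*t) gives A = -3/5, so q_p = -3*t*exp(4*t)/5.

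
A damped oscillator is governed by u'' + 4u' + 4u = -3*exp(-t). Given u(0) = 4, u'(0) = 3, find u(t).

Characteristic equation r² + 4r + 4 = 0 has discriminant (4)² - 4·(4) = 0, so r = -2 is a repeated root.
Hence u_h = (C1 + C2*t)*exp(-2*t).
Try u_p = A*exp(-t). Substituting into the equation and dividing by exp(-t) gives A = -3, so u_p = -3*exp(-t).
General solution: u = -3*exp(-t) + C1*exp(-2*t) + C2*t*exp(-2*t).
Apply the initial conditions: u(0) = -3 + C1 = 4 and u'(0) = 3 + C2 - 2*C1 = 3. Solving gives C1 = 7, C2 = 14.

u = -3*exp(-t) + 7*exp(-2*t) + 14*t*exp(-2*t)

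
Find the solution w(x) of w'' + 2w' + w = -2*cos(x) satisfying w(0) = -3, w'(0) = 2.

w = -sin(x) - 3*exp(-x)

Characteristic equation r² + 2r + 1 = 0 has discriminant (2)² - 4·(1) = 0, so r = -1 is a repeated root.
Hence w_h = (C1 + C2*x)*exp(-x).
Try w_p = A*cos(x) + B*sin(x). Substituting and equating the coefficients of cos(x) and sin(x) gives A = 0, B = -1, so w_p = -sin(x).
General solution: w = -sin(x) + C1*exp(-x) + C2*x*exp(-x).
Apply the initial conditions: w(0) = C1 = -3 and w'(0) = -1 + C2 - C1 = 2. Solving gives C1 = -3, C2 = 0.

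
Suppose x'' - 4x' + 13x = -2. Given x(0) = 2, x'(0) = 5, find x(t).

Characteristic equation r² - 4r + 13 = 0 has discriminant (-4)² - 4·(13) = -36 < 0, so r = 2 ± 3i.
Hence x_h = C1*cos(3*t)*exp(2*t) + C2*exp(2*t)*sin(3*t).
For the particular solution try x_p = A0. Substituting and matching coefficients of each power of t gives A0 = -2/13, so x_p = -2/13.
General solution: x = -2/13 + C1*cos(3*t)*exp(2*t) + C2*exp(2*t)*sin(3*t).
Apply the initial conditions: x(0) = -2/13 + C1 = 2 and x'(0) = 2*C1 + 3*C2 = 5. Solving gives C1 = 28/13, C2 = 3/13.

x = -2/13 + 3*exp(2*t)*sin(3*t)/13 + 28*cos(3*t)*exp(2*t)/13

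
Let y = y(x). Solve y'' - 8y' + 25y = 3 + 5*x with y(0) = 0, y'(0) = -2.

y = 23/125 + x/5 - 61*exp(4*x)*sin(3*x)/125 - 23*cos(3*x)*exp(4*x)/125

Characteristic equation r² - 8r + 25 = 0 has discriminant (-8)² - 4·(25) = -36 < 0, so r = 4 ± 3i.
Hence y_h = C1*cos(3*x)*exp(4*x) + C2*exp(4*x)*sin(3*x).
For the particular solution try y_p = A0 + A1*x. Substituting and matching coefficients of each power of x gives A0 = 23/125, A1 = 1/5, so y_p = 23/125 + x/5.
General solution: y = 23/125 + x/5 + C1*cos(3*x)*exp(4*x) + C2*exp(4*x)*sin(3*x).
Apply the initial conditions: y(0) = 23/125 + C1 = 0 and y'(0) = 1/5 + 3*C2 + 4*C1 = -2. Solving gives C1 = -23/125, C2 = -61/125.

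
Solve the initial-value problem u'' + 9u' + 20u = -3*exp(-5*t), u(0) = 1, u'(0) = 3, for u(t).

Characteristic equation r² + 9r + 20 = 0 factors as (r + 4)(r + 5) = 0, so r = -4, -5.
Hence u_h = C1*exp(-4*t) + C2*exp(-5*t).
Since exp(-5*t) solves the homogeneous equation (r = -5 is a root of multiplicity 1), multiply the trial by t. Try u_p = A*t*exp(-5*t). Substituting into the equation and dividing by exp(-5*t) gives A = 3, so u_p = 3*t*exp(-5*t).
General solution: u = C1*exp(-4*t) + C2*exp(-5*t) + 3*t*exp(-5*t).
Apply the initial conditions: u(0) = C1 + C2 = 1 and u'(0) = 3 - 5*C2 - 4*C1 = 3. Solving gives C1 = 5, C2 = -4.

u = -4*exp(-5*t) + 5*exp(-4*t) + 3*t*exp(-5*t)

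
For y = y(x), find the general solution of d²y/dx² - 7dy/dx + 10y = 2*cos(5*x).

Characteristic equation r² - 7r + 10 = 0 factors as (r - 2)(r - 5) = 0, so r = 2, 5.
Hence y_h = C1*exp(2*x) + C2*exp(5*x).
Try y_p = A*cos(5*x) + B*sin(5*x). Substituting and equating the coefficients of cos(5x) and sin(5x) gives A = -3/145, B = -7/145, so y_p = -7*sin(5*x)/145 - 3*cos(5*x)/145.

y = -7*sin(5*x)/145 - 3*cos(5*x)/145 + C1*exp(2*x) + C2*exp(5*x)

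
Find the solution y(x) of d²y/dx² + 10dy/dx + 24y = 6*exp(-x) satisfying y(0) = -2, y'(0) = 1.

y = -13*exp(-4*x)/2 + 2*exp(-x)/5 + 41*exp(-6*x)/10

Characteristic equation r² + 10r + 24 = 0 factors as (r + 4)(r + 6) = 0, so r = -4, -6.
Hence y_h = C1*exp(-4*x) + C2*exp(-6*x).
Try y_p = A*exp(-x). Substituting into the equation and dividing by exp(-x) gives A = 2/5, so y_p = 2*exp(-x)/5.
General solution: y = 2*exp(-x)/5 + C1*exp(-4*x) + C2*exp(-6*x).
Apply the initial conditions: y(0) = 2/5 + C1 + C2 = -2 and y'(0) = -2/5 - 6*C2 - 4*C1 = 1. Solving gives C1 = -13/2, C2 = 41/10.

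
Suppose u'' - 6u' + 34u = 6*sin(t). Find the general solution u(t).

u = 4*cos(t)/125 + 22*sin(t)/125 + C1*cos(5*t)*exp(3*t) + C2*exp(3*t)*sin(5*t)

Characteristic equation r² - 6r + 34 = 0 has discriminant (-6)² - 4·(34) = -100 < 0, so r = 3 ± 5i.
Hence u_h = C1*cos(5*t)*exp(3*t) + C2*exp(3*t)*sin(5*t).
Try u_p = A*cos(t) + B*sin(t). Substituting and equating the coefficients of cos(t) and sin(t) gives A = 4/125, B = 22/125, so u_p = 4*cos(t)/125 + 22*sin(t)/125.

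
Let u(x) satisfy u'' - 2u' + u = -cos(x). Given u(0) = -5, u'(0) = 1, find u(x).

u = sin(x)/2 - 5*exp(x) + 11*x*exp(x)/2

Characteristic equation r² - 2r + 1 = 0 has discriminant (-2)² - 4·(1) = 0, so r = 1 is a repeated root.
Hence u_h = (C1 + C2*x)*exp(x).
Try u_p = A*cos(x) + B*sin(x). Substituting and equating the coefficients of cos(x) and sin(x) gives A = 0, B = 1/2, so u_p = sin(x)/2.
General solution: u = sin(x)/2 + C1*exp(x) + C2*x*exp(x).
Apply the initial conditions: u(0) = C1 = -5 and u'(0) = 1/2 + C1 + C2 = 1. Solving gives C1 = -5, C2 = 11/2.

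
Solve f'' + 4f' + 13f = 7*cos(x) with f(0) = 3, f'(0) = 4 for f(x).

Characteristic equation r² + 4r + 13 = 0 has discriminant (4)² - 4·(13) = -36 < 0, so r = -2 ± 3i.
Hence f_h = C1*cos(3*x)*exp(-2*x) + C2*exp(-2*x)*sin(3*x).
Try f_p = A*cos(x) + B*sin(x). Substituting and equating the coefficients of cos(x) and sin(x) gives A = 21/40, B = 7/40, so f_p = 7*sin(x)/40 + 21*cos(x)/40.
General solution: f = 7*sin(x)/40 + 21*cos(x)/40 + C1*cos(3*x)*exp(-2*x) + C2*exp(-2*x)*sin(3*x).
Apply the initial conditions: f(0) = 21/40 + C1 = 3 and f'(0) = 7/40 - 2*C1 + 3*C2 = 4. Solving gives C1 = 99/40, C2 = 117/40.

f = 7*sin(x)/40 + 21*cos(x)/40 + 99*cos(3*x)*exp(-2*x)/40 + 117*exp(-2*x)*sin(3*x)/40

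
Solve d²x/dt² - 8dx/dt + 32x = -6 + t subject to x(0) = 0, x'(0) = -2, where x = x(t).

x = -23/128 + t/32 - 11*exp(4*t)*sin(4*t)/16 + 23*cos(4*t)*exp(4*t)/128

Characteristic equation r² - 8r + 32 = 0 has discriminant (-8)² - 4·(32) = -64 < 0, so r = 4 ± 4i.
Hence x_h = C1*cos(4*t)*exp(4*t) + C2*exp(4*t)*sin(4*t).
For the particular solution try x_p = A0 + A1*t. Substituting and matching coefficients of each power of t gives A0 = -23/128, A1 = 1/32, so x_p = -23/128 + t/32.
General solution: x = -23/128 + t/32 + C1*cos(4*t)*exp(4*t) + C2*exp(4*t)*sin(4*t).
Apply the initial conditions: x(0) = -23/128 + C1 = 0 and x'(0) = 1/32 + 4*C1 + 4*C2 = -2. Solving gives C1 = 23/128, C2 = -11/16.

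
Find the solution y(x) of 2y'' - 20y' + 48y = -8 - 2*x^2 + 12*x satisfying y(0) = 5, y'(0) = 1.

y = -127/1728 - 2107*exp(6*x)/216 - x**2/24 + 31*x/144 + 949*exp(4*x)/64

Divide through by 2: y'' - 10y' + 24y = -4 - x^2 + 6*x.
Characteristic equation r² - 10r + 24 = 0 factors as (r - 6)(r - 4) = 0, so r = 6, 4.
Hence y_h = C1*exp(6*x) + C2*exp(4*x).
For the particular solution try y_p = A0 + A1*x + A2*x^2. Substituting and matching coefficients of each power of x gives A0 = -127/1728, A1 = 31/144, A2 = -1/24, so y_p = -127/1728 - x^2/24 + 31*x/144.
General solution: y = -127/1728 - x^2/24 + 31*x/144 + C1*exp(6*x) + C2*exp(4*x).
Apply the initial conditions: y(0) = -127/1728 + C1 + C2 = 5 and y'(0) = 31/144 + 4*C2 + 6*C1 = 1. Solving gives C1 = -2107/216, C2 = 949/64.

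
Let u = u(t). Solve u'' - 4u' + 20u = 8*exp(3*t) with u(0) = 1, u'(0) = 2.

u = 8*exp(3*t)/17 - 2*exp(2*t)*sin(4*t)/17 + 9*cos(4*t)*exp(2*t)/17

Characteristic equation r² - 4r + 20 = 0 has discriminant (-4)² - 4·(20) = -64 < 0, so r = 2 ± 4i.
Hence u_h = C1*cos(4*t)*exp(2*t) + C2*exp(2*t)*sin(4*t).
Try u_p = A*exp(3*t). Substituting into the equation and dividing by exp(3*t) gives A = 8/17, so u_p = 8*exp(3*t)/17.
General solution: u = 8*exp(3*t)/17 + C1*cos(4*t)*exp(2*t) + C2*exp(2*t)*sin(4*t).
Apply the initial conditions: u(0) = 8/17 + C1 = 1 and u'(0) = 24/17 + 2*C1 + 4*C2 = 2. Solving gives C1 = 9/17, C2 = -2/17.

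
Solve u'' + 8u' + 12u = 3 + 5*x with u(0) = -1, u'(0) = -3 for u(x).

Characteristic equation r² + 8r + 12 = 0 factors as (r + 6)(r + 2) = 0, so r = -6, -2.
Hence u_h = C1*exp(-6*x) + C2*exp(-2*x).
For the particular solution try u_p = A0 + A1*x. Substituting and matching coefficients of each power of x gives A0 = -1/36, A1 = 5/12, so u_p = -1/36 + 5*x/12.
General solution: u = -1/36 + 5*x/12 + C1*exp(-6*x) + C2*exp(-2*x).
Apply the initial conditions: u(0) = -1/36 + C1 + C2 = -1 and u'(0) = 5/12 - 6*C1 - 2*C2 = -3. Solving gives C1 = 193/144, C2 = -37/16.

u = -1/36 - 37*exp(-2*x)/16 + 5*x/12 + 193*exp(-6*x)/144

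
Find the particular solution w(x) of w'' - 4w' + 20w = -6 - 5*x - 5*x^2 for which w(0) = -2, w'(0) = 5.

w = -69/200 - 7*x/20 - x**2/4 - 331*cos(4*x)*exp(2*x)/200 + 433*exp(2*x)*sin(4*x)/200

Characteristic equation r² - 4r + 20 = 0 has discriminant (-4)² - 4·(20) = -64 < 0, so r = 2 ± 4i.
Hence w_h = C1*cos(4*x)*exp(2*x) + C2*exp(2*x)*sin(4*x).
For the particular solution try w_p = A0 + A1*x + A2*x^2. Substituting and matching coefficients of each power of x gives A0 = -69/200, A1 = -7/20, A2 = -1/4, so w_p = -69/200 - 7*x/20 - x^2/4.
General solution: w = -69/200 - 7*x/20 - x^2/4 + C1*cos(4*x)*exp(2*x) + C2*exp(2*x)*sin(4*x).
Apply the initial conditions: w(0) = -69/200 + C1 = -2 and w'(0) = -7/20 + 2*C1 + 4*C2 = 5. Solving gives C1 = -331/200, C2 = 433/200.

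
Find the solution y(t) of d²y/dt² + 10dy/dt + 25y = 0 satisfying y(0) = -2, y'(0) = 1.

y = -2*exp(-5*t) - 9*t*exp(-5*t)

Characteristic equation r² + 10r + 25 = 0 has discriminant (10)² - 4·(25) = 0, so r = -5 is a repeated root.
Hence y_h = (C1 + C2*t)*exp(-5*t).
Apply the initial conditions: y(0) = C1 = -2 and y'(0) = C2 - 5*C1 = 1. Solving gives C1 = -2, C2 = -9.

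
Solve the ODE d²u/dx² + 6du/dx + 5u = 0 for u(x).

u = C1*exp(-x) + C2*exp(-5*x)

Characteristic equation r² + 6r + 5 = 0 factors as (r + 1)(r + 5) = 0, so r = -1, -5.
Hence u_h = C1*exp(-x) + C2*exp(-5*x).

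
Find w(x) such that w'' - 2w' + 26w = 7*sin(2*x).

w = 7*cos(2*x)/125 + 77*sin(2*x)/250 + C1*cos(5*x)*exp(x) + C2*exp(x)*sin(5*x)

Characteristic equation r² - 2r + 26 = 0 has discriminant (-2)² - 4·(26) = -100 < 0, so r = 1 ± 5i.
Hence w_h = C1*cos(5*x)*exp(x) + C2*exp(x)*sin(5*x).
Try w_p = A*cos(2*x) + B*sin(2*x). Substituting and equating the coefficients of cos(2x) and sin(2x) gives A = 7/125, B = 77/250, so w_p = 7*cos(2*x)/125 + 77*sin(2*x)/250.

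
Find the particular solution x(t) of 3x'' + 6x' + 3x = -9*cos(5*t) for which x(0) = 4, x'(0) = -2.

x = -15*sin(5*t)/338 + 18*cos(5*t)/169 + 658*exp(-t)/169 + 55*t*exp(-t)/26

Divide through by 3: x'' + 2x' + x = -3*cos(5*t).
Characteristic equation r² + 2r + 1 = 0 has discriminant (2)² - 4·(1) = 0, so r = -1 is a repeated root.
Hence x_h = (C1 + C2*t)*exp(-t).
Try x_p = A*cos(5*t) + B*sin(5*t). Substituting and equating the coefficients of cos(5t) and sin(5t) gives A = 18/169, B = -15/338, so x_p = -15*sin(5*t)/338 + 18*cos(5*t)/169.
General solution: x = -15*sin(5*t)/338 + 18*cos(5*t)/169 + C1*exp(-t) + C2*t*exp(-t).
Apply the initial conditions: x(0) = 18/169 + C1 = 4 and x'(0) = -75/338 + C2 - C1 = -2. Solving gives C1 = 658/169, C2 = 55/26.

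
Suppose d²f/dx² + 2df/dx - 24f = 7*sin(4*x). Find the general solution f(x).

f = -35*sin(4*x)/208 - 7*cos(4*x)/208 + C1*exp(4*x) + C2*exp(-6*x)

Characteristic equation r² + 2r - 24 = 0 factors as (r - 4)(r + 6) = 0, so r = 4, -6.
Hence f_h = C1*exp(4*x) + C2*exp(-6*x).
Try f_p = A*cos(4*x) + B*sin(4*x). Substituting and equating the coefficients of cos(4x) and sin(4x) gives A = -7/208, B = -35/208, so f_p = -35*sin(4*x)/208 - 7*cos(4*x)/208.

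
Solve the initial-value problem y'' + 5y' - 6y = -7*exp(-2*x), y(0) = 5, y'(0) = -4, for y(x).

y = 7*exp(-2*x)/12 + 29*exp(-6*x)/28 + 71*exp(x)/21

Characteristic equation r² + 5r - 6 = 0 factors as (r + 6)(r - 1) = 0, so r = -6, 1.
Hence y_h = C1*exp(-6*x) + C2*exp(x).
Try y_p = A*exp(-2*x). Substituting into the equation and dividing by exp(-2*x) gives A = 7/12, so y_p = 7*exp(-2*x)/12.
General solution: y = 7*exp(-2*x)/12 + C1*exp(-6*x) + C2*exp(x).
Apply the initial conditions: y(0) = 7/12 + C1 + C2 = 5 and y'(0) = -7/6 + C2 - 6*C1 = -4. Solving gives C1 = 29/28, C2 = 71/21.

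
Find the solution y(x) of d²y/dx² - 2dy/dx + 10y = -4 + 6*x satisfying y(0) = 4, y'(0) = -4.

y = -7/25 + 3*x/5 - 74*exp(x)*sin(3*x)/25 + 107*cos(3*x)*exp(x)/25

Characteristic equation r² - 2r + 10 = 0 has discriminant (-2)² - 4·(10) = -36 < 0, so r = 1 ± 3i.
Hence y_h = C1*cos(3*x)*exp(x) + C2*exp(x)*sin(3*x).
For the particular solution try y_p = A0 + A1*x. Substituting and matching coefficients of each power of x gives A0 = -7/25, A1 = 3/5, so y_p = -7/25 + 3*x/5.
General solution: y = -7/25 + 3*x/5 + C1*cos(3*x)*exp(x) + C2*exp(x)*sin(3*x).
Apply the initial conditions: y(0) = -7/25 + C1 = 4 and y'(0) = 3/5 + C1 + 3*C2 = -4. Solving gives C1 = 107/25, C2 = -74/25.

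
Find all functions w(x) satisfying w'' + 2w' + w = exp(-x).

Characteristic equation r² + 2r + 1 = 0 has discriminant (2)² - 4·(1) = 0, so r = -1 is a repeated root.
Hence w_h = (C1 + C2*x)*exp(-x).
Since exp(-x) solves the homogeneous equation (r = -1 is a root of multiplicity 2), multiply the trial by x^2. Try w_p = A*x^2*exp(-x). Substituting into the equation and dividing by exp(-x) gives A = 1/2, so w_p = x^2*exp(-x)/2.

w = C1*exp(-x) + x**2*exp(-x)/2 + C2*x*exp(-x)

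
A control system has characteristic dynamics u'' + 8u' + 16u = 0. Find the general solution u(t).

u = C1*exp(-4*t) + C2*t*exp(-4*t)

Characteristic equation r² + 8r + 16 = 0 has discriminant (8)² - 4·(16) = 0, so r = -4 is a repeated root.
Hence u_h = (C1 + C2*t)*exp(-4*t).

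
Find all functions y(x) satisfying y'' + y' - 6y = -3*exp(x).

y = 3*exp(x)/4 + C1*exp(2*x) + C2*exp(-3*x)

Characteristic equation r² + r - 6 = 0 factors as (r - 2)(r + 3) = 0, so r = 2, -3.
Hence y_h = C1*exp(2*x) + C2*exp(-3*x).
Try y_p = A*exp(x). Substituting into the equation and dividing by exp(x) gives A = 3/4, so y_p = 3*exp(x)/4.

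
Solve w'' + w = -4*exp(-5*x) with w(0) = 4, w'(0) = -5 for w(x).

w = -75*sin(x)/13 - 2*exp(-5*x)/13 + 54*cos(x)/13

Characteristic equation r² + 1 = 0 has discriminant (0)² - 4·(1) = -4 < 0, so r = ± i.
Hence w_h = C1*cos(x) + C2*sin(x).
Try w_p = A*exp(-5*x). Substituting into the equation and dividing by exp(-5*x) gives A = -2/13, so w_p = -2*exp(-5*x)/13.
General solution: w = -2*exp(-5*x)/13 + C1*cos(x) + C2*sin(x).
Apply the initial conditions: w(0) = -2/13 + C1 = 4 and w'(0) = 10/13 + C2 = -5. Solving gives C1 = 54/13, C2 = -75/13.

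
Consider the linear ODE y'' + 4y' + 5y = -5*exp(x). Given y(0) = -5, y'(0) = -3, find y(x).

Characteristic equation r² + 4r + 5 = 0 has discriminant (4)² - 4·(5) = -4 < 0, so r = -2 ± i.
Hence y_h = C1*cos(x)*exp(-2*x) + C2*exp(-2*x)*sin(x).
Try y_p = A*exp(x). Substituting into the equation and dividing by exp(x) gives A = -1/2, so y_p = -exp(x)/2.
General solution: y = -exp(x)/2 + C1*cos(x)*exp(-2*x) + C2*exp(-2*x)*sin(x).
Apply the initial conditions: y(0) = -1/2 + C1 = -5 and y'(0) = -1/2 + C2 - 2*C1 = -3. Solving gives C1 = -9/2, C2 = -23/2.

y = -exp(x)/2 - 23*exp(-2*x)*sin(x)/2 - 9*cos(x)*exp(-2*x)/2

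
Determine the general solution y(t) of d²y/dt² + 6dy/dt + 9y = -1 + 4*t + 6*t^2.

Characteristic equation r² + 6r + 9 = 0 has discriminant (6)² - 4·(9) = 0, so r = -3 is a repeated root.
Hence y_h = (C1 + C2*t)*exp(-3*t).
For the particular solution try y_p = A0 + A1*t + A2*t^2. Substituting and matching coefficients of each power of t gives A0 = 1/27, A1 = -4/9, A2 = 2/3, so y_p = 1/27 - 4*t/9 + 2*t^2/3.

y = 1/27 - 4*t/9 + 2*t**2/3 + C1*exp(-3*t) + C2*t*exp(-3*t)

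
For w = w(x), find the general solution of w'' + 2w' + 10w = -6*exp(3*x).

Characteristic equation r² + 2r + 10 = 0 has discriminant (2)² - 4·(10) = -36 < 0, so r = -1 ± 3i.
Hence w_h = C1*cos(3*x)*exp(-x) + C2*exp(-x)*sin(3*x).
Try w_p = A*exp(3*x). Substituting into the equation and dividing by exp(3*x) gives A = -6/25, so w_p = -6*exp(3*x)/25.

w = -6*exp(3*x)/25 + C1*cos(3*x)*exp(-x) + C2*exp(-x)*sin(3*x)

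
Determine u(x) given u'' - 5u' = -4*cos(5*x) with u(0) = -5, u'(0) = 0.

Characteristic equation r² - 5r = 0 factors as (r - 5)r = 0, so r = 5, 0.
Hence u_h = C1*exp(5*x) + C2.
Try u_p = A*cos(5*x) + B*sin(5*x). Substituting and equating the coefficients of cos(5x) and sin(5x) gives A = 2/25, B = 2/25, so u_p = 2*cos(5*x)/25 + 2*sin(5*x)/25.
General solution: u = C2 + 2*cos(5*x)/25 + 2*sin(5*x)/25 + C1*exp(5*x).
Apply the initial conditions: u(0) = 2/25 + C1 + C2 = -5 and u'(0) = 2/5 + 5*C1 = 0. Solving gives C1 = -2/25, C2 = -5.

u = -5 - 2*exp(5*x)/25 + 2*cos(5*x)/25 + 2*sin(5*x)/25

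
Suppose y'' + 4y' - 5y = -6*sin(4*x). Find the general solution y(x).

y = 96*cos(4*x)/697 + 126*sin(4*x)/697 + C1*exp(x) + C2*exp(-5*x)

Characteristic equation r² + 4r - 5 = 0 factors as (r - 1)(r + 5) = 0, so r = 1, -5.
Hence y_h = C1*exp(x) + C2*exp(-5*x).
Try y_p = A*cos(4*x) + B*sin(4*x). Substituting and equating the coefficients of cos(4x) and sin(4x) gives A = 96/697, B = 126/697, so y_p = 96*cos(4*x)/697 + 126*sin(4*x)/697.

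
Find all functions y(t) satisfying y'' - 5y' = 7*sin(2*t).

y = C2 - 7*sin(2*t)/29 + 35*cos(2*t)/58 + C1*exp(5*t)

Characteristic equation r² - 5r = 0 factors as (r - 5)r = 0, so r = 5, 0.
Hence y_h = C1*exp(5*t) + C2.
Try y_p = A*cos(2*t) + B*sin(2*t). Substituting and equating the coefficients of cos(2t) and sin(2t) gives A = 35/58, B = -7/29, so y_p = -7*sin(2*t)/29 + 35*cos(2*t)/58.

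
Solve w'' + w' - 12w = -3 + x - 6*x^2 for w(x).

w = 1/3 + x**2/2 + C1*exp(3*x) + C2*exp(-4*x)

Characteristic equation r² + r - 12 = 0 factors as (r - 3)(r + 4) = 0, so r = 3, -4.
Hence w_h = C1*exp(3*x) + C2*exp(-4*x).
For the particular solution try w_p = A0 + A1*x + A2*x^2. Substituting and matching coefficients of each power of x gives A0 = 1/3, A1 = 0, A2 = 1/2, so w_p = 1/3 + x^2/2.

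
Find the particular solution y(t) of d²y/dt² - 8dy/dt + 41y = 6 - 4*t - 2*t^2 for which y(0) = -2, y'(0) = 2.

Characteristic equation r² - 8r + 41 = 0 has discriminant (-8)² - 4·(41) = -100 < 0, so r = 4 ± 5i.
Hence y_h = C1*cos(5*t)*exp(4*t) + C2*exp(4*t)*sin(5*t).
For the particular solution try y_p = A0 + A1*t + A2*t^2. Substituting and matching coefficients of each power of t gives A0 = 8682/68921, A1 = -196/1681, A2 = -2/41, so y_p = 8682/68921 - 196*t/1681 - 2*t^2/41.
General solution: y = 8682/68921 - 196*t/1681 - 2*t^2/41 + C1*cos(5*t)*exp(4*t) + C2*exp(4*t)*sin(5*t).
Apply the initial conditions: y(0) = 8682/68921 + C1 = -2 and y'(0) = -196/1681 + 4*C1 + 5*C2 = 2. Solving gives C1 = -146524/68921, C2 = 731974/344605.

y = 8682/68921 - 196*t/1681 - 2*t**2/41 - 146524*cos(5*t)*exp(4*t)/68921 + 731974*exp(4*t)*sin(5*t)/344605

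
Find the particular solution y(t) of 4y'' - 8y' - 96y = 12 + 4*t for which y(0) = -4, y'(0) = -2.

y = -35/288 - 629*exp(6*t)/360 - 341*exp(-4*t)/160 - t/24

Divide through by 4: y'' - 2y' - 24y = 3 + t.
Characteristic equation r² - 2r - 24 = 0 factors as (r + 4)(r - 6) = 0, so r = -4, 6.
Hence y_h = C1*exp(-4*t) + C2*exp(6*t).
For the particular solution try y_p = A0 + A1*t. Substituting and matching coefficients of each power of t gives A0 = -35/288, A1 = -1/24, so y_p = -35/288 - t/24.
General solution: y = -35/288 - t/24 + C1*exp(-4*t) + C2*exp(6*t).
Apply the initial conditions: y(0) = -35/288 + C1 + C2 = -4 and y'(0) = -1/24 - 4*C1 + 6*C2 = -2. Solving gives C1 = -341/160, C2 = -629/360.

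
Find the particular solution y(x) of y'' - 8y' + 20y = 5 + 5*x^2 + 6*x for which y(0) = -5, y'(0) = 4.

y = 17/40 + x/2 + x**2/4 - 217*cos(2*x)*exp(4*x)/40 + 63*exp(4*x)*sin(2*x)/5

Characteristic equation r² - 8r + 20 = 0 has discriminant (-8)² - 4·(20) = -16 < 0, so r = 4 ± 2i.
Hence y_h = C1*cos(2*x)*exp(4*x) + C2*exp(4*x)*sin(2*x).
For the particular solution try y_p = A0 + A1*x + A2*x^2. Substituting and matching coefficients of each power of x gives A0 = 17/40, A1 = 1/2, A2 = 1/4, so y_p = 17/40 + x/2 + x^2/4.
General solution: y = 17/40 + x/2 + x^2/4 + C1*cos(2*x)*exp(4*x) + C2*exp(4*x)*sin(2*x).
Apply the initial conditions: y(0) = 17/40 + C1 = -5 and y'(0) = 1/2 + 2*C2 + 4*C1 = 4. Solving gives C1 = -217/40, C2 = 63/5.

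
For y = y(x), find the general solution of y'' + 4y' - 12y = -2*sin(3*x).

Characteristic equation r² + 4r - 12 = 0 factors as (r - 2)(r + 6) = 0, so r = 2, -6.
Hence y_h = C1*exp(2*x) + C2*exp(-6*x).
Try y_p = A*cos(3*x) + B*sin(3*x). Substituting and equating the coefficients of cos(3x) and sin(3x) gives A = 8/195, B = 14/195, so y_p = 8*cos(3*x)/195 + 14*sin(3*x)/195.

y = 8*cos(3*x)/195 + 14*sin(3*x)/195 + C1*exp(2*x) + C2*exp(-6*x)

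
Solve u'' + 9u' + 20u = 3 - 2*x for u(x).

u = 39/200 - x/10 + C1*exp(-5*x) + C2*exp(-4*x)

Characteristic equation r² + 9r + 20 = 0 factors as (r + 5)(r + 4) = 0, so r = -5, -4.
Hence u_h = C1*exp(-5*x) + C2*exp(-4*x).
For the particular solution try u_p = A0 + A1*x. Substituting and matching coefficients of each power of x gives A0 = 39/200, A1 = -1/10, so u_p = 39/200 - x/10.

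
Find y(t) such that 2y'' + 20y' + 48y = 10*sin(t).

y = -50*cos(t)/629 + 115*sin(t)/629 + C1*exp(-4*t) + C2*exp(-6*t)

Divide through by 2: y'' + 10y' + 24y = 5*sin(t).
Characteristic equation r² + 10r + 24 = 0 factors as (r + 4)(r + 6) = 0, so r = -4, -6.
Hence y_h = C1*exp(-4*t) + C2*exp(-6*t).
Try y_p = A*cos(t) + B*sin(t). Substituting and equating the coefficients of cos(t) and sin(t) gives A = -50/629, B = 115/629, so y_p = -50*cos(t)/629 + 115*sin(t)/629.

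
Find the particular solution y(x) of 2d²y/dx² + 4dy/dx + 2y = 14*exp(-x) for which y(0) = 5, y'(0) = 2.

Divide through by 2: y'' + 2y' + y = 7*exp(-x).
Characteristic equation r² + 2r + 1 = 0 has discriminant (2)² - 4·(1) = 0, so r = -1 is a repeated root.
Hence y_h = (C1 + C2*x)*exp(-x).
Since exp(-x) solves the homogeneous equation (r = -1 is a root of multiplicity 2), multiply the trial by x^2. Try y_p = A*x^2*exp(-x). Substituting into the equation and dividing by exp(-x) gives A = 7/2, so y_p = 7*x^2*exp(-x)/2.
General solution: y = C1*exp(-x) + 7*x^2*exp(-x)/2 + C2*x*exp(-x).
Apply the initial conditions: y(0) = C1 = 5 and y'(0) = C2 - C1 = 2. Solving gives C1 = 5, C2 = 7.

y = 5*exp(-x) + 7*x*exp(-x) + 7*x**2*exp(-x)/2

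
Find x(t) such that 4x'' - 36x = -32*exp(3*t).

Divide through by 4: x'' - 9x = -8*exp(3*t).
Characteristic equation r² - 9 = 0 factors as (r + 3)(r - 3) = 0, so r = -3, 3.
Hence x_h = C1*exp(-3*t) + C2*exp(3*t).
Since exp(3*t) solves the homogeneous equation (r = 3 is a root of multiplicity 1), multiply the trial by t. Try x_p = A*t*exp(3*t). Substituting into the equation and dividing by exp(3*t) gives A = -4/3, so x_p = -4*t*exp(3*t)/3.

x = C1*exp(-3*t) + C2*exp(3*t) - 4*t*exp(3*t)/3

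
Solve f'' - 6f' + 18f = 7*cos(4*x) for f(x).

Characteristic equation r² - 6r + 18 = 0 has discriminant (-6)² - 4·(18) = -36 < 0, so r = 3 ± 3i.
Hence f_h = C1*cos(3*x)*exp(3*x) + C2*exp(3*x)*sin(3*x).
Try f_p = A*cos(4*x) + B*sin(4*x). Substituting and equating the coefficients of cos(4x) and sin(4x) gives A = 7/290, B = -42/145, so f_p = -42*sin(4*x)/145 + 7*cos(4*x)/290.

f = -42*sin(4*x)/145 + 7*cos(4*x)/290 + C1*cos(3*x)*exp(3*x) + C2*exp(3*x)*sin(3*x)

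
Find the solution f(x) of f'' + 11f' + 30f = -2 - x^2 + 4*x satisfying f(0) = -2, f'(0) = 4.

Characteristic equation r² + 11r + 30 = 0 factors as (r + 5)(r + 6) = 0, so r = -5, -6.
Hence f_h = C1*exp(-5*x) + C2*exp(-6*x).
For the particular solution try f_p = A0 + A1*x + A2*x^2. Substituting and matching coefficients of each power of x gives A0 = -1651/13500, A1 = 71/450, A2 = -1/30, so f_p = -1651/13500 - x^2/30 + 71*x/450.
General solution: f = -1651/13500 - x^2/30 + 71*x/450 + C1*exp(-5*x) + C2*exp(-6*x).
Apply the initial conditions: f(0) = -1651/13500 + C1 + C2 = -2 and f'(0) = 71/450 - 6*C2 - 5*C1 = 4. Solving gives C1 = -928/125, C2 = 599/108.

f = -1651/13500 - 928*exp(-5*x)/125 - x**2/30 + 71*x/450 + 599*exp(-6*x)/108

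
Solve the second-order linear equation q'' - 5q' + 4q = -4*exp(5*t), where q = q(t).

q = -exp(5*t) + C1*exp(t) + C2*exp(4*t)

Characteristic equation r² - 5r + 4 = 0 factors as (r - 1)(r - 4) = 0, so r = 1, 4.
Hence q_h = C1*exp(t) + C2*exp(4*t).
Try q_p = A*exp(5*t). Substituting into the equation and dividing by exp(5*t) gives A = -1, so q_p = -exp(5*t).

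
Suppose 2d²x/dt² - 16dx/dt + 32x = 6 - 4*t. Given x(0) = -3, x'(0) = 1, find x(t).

Divide through by 2: x'' - 8x' + 16x = 3 - 2*t.
Characteristic equation r² - 8r + 16 = 0 has discriminant (-8)² - 4·(16) = 0, so r = 4 is a repeated root.
Hence x_h = (C1 + C2*t)*exp(4*t).
For the particular solution try x_p = A0 + A1*t. Substituting and matching coefficients of each power of t gives A0 = 1/8, A1 = -1/8, so x_p = 1/8 - t/8.
General solution: x = 1/8 - t/8 + C1*exp(4*t) + C2*t*exp(4*t).
Apply the initial conditions: x(0) = 1/8 + C1 = -3 and x'(0) = -1/8 + C2 + 4*C1 = 1. Solving gives C1 = -25/8, C2 = 109/8.

x = 1/8 - 25*exp(4*t)/8 - t/8 + 109*t*exp(4*t)/8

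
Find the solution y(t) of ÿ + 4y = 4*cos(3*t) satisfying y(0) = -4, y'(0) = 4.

Characteristic equation r² + 4 = 0 has discriminant (0)² - 4·(4) = -16 < 0, so r = ± 2i.
Hence y_h = C1*cos(2*t) + C2*sin(2*t).
Try y_p = A*cos(3*t) + B*sin(3*t). Substituting and equating the coefficients of cos(3t) and sin(3t) gives A = -4/5, B = 0, so y_p = -4*cos(3*t)/5.
General solution: y = -4*cos(3*t)/5 + C1*cos(2*t) + C2*sin(2*t).
Apply the initial conditions: y(0) = -4/5 + C1 = -4 and y'(0) = 2*C2 = 4. Solving gives C1 = -16/5, C2 = 2.

y = 2*sin(2*t) - 16*cos(2*t)/5 - 4*cos(3*t)/5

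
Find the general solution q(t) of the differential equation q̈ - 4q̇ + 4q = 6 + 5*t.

Characteristic equation r² - 4r + 4 = 0 has discriminant (-4)² - 4·(4) = 0, so r = 2 is a repeated root.
Hence q_h = (C1 + C2*t)*exp(2*t).
For the particular solution try q_p = A0 + A1*t. Substituting and matching coefficients of each power of t gives A0 = 11/4, A1 = 5/4, so q_p = 11/4 + 5*t/4.

q = 11/4 + 5*t/4 + C1*exp(2*t) + C2*t*exp(2*t)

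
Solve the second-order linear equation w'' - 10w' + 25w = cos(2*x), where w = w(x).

w = -20*sin(2*x)/841 + 21*cos(2*x)/841 + C1*exp(5*x) + C2*x*exp(5*x)

Characteristic equation r² - 10r + 25 = 0 has discriminant (-10)² - 4·(25) = 0, so r = 5 is a repeated root.
Hence w_h = (C1 + C2*x)*exp(5*x).
Try w_p = A*cos(2*x) + B*sin(2*x). Substituting and equating the coefficients of cos(2x) and sin(2x) gives A = 21/841, B = -20/841, so w_p = -20*sin(2*x)/841 + 21*cos(2*x)/841.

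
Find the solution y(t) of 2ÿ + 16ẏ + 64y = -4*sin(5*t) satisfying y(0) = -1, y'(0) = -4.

Divide through by 2: y'' + 8y' + 32y = -2*sin(5*t).
Characteristic equation r² + 8r + 32 = 0 has discriminant (8)² - 4·(32) = -64 < 0, so r = -4 ± 4i.
Hence y_h = C1*cos(4*t)*exp(-4*t) + C2*exp(-4*t)*sin(4*t).
Try y_p = A*cos(5*t) + B*sin(5*t). Substituting and equating the coefficients of cos(5t) and sin(5t) gives A = 80/1649, B = -14/1649, so y_p = -14*sin(5*t)/1649 + 80*cos(5*t)/1649.
General solution: y = -14*sin(5*t)/1649 + 80*cos(5*t)/1649 + C1*cos(4*t)*exp(-4*t) + C2*exp(-4*t)*sin(4*t).
Apply the initial conditions: y(0) = 80/1649 + C1 = -1 and y'(0) = -70/1649 - 4*C1 + 4*C2 = -4. Solving gives C1 = -1729/1649, C2 = -6721/3298.

y = -14*sin(5*t)/1649 + 80*cos(5*t)/1649 - 6721*exp(-4*t)*sin(4*t)/3298 - 1729*cos(4*t)*exp(-4*t)/1649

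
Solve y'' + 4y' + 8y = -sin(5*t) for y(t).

Characteristic equation r² + 4r + 8 = 0 has discriminant (4)² - 4·(8) = -16 < 0, so r = -2 ± 2i.
Hence y_h = C1*cos(2*t)*exp(-2*t) + C2*exp(-2*t)*sin(2*t).
Try y_p = A*cos(5*t) + B*sin(5*t). Substituting and equating the coefficients of cos(5t) and sin(5t) gives A = 20/689, B = 17/689, so y_p = 17*sin(5*t)/689 + 20*cos(5*t)/689.

y = 17*sin(5*t)/689 + 20*cos(5*t)/689 + C1*cos(2*t)*exp(-2*t) + C2*exp(-2*t)*sin(2*t)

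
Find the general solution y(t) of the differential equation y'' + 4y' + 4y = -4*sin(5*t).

Characteristic equation r² + 4r + 4 = 0 has discriminant (4)² - 4·(4) = 0, so r = -2 is a repeated root.
Hence y_h = (C1 + C2*t)*exp(-2*t).
Try y_p = A*cos(5*t) + B*sin(5*t). Substituting and equating the coefficients of cos(5t) and sin(5t) gives A = 80/841, B = 84/841, so y_p = 80*cos(5*t)/841 + 84*sin(5*t)/841.

y = 80*cos(5*t)/841 + 84*sin(5*t)/841 + C1*exp(-2*t) + C2*t*exp(-2*t)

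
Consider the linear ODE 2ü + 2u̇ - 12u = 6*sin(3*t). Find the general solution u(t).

Divide through by 2: u'' + u' - 6u = 3*sin(3*t).
Characteristic equation r² + r - 6 = 0 factors as (r + 3)(r - 2) = 0, so r = -3, 2.
Hence u_h = C1*exp(-3*t) + C2*exp(2*t).
Try u_p = A*cos(3*t) + B*sin(3*t). Substituting and equating the coefficients of cos(3t) and sin(3t) gives A = -1/26, B = -5/26, so u_p = -5*sin(3*t)/26 - cos(3*t)/26.

u = -5*sin(3*t)/26 - cos(3*t)/26 + C1*exp(-3*t) + C2*exp(2*t)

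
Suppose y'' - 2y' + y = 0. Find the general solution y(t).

y = C1*exp(t) + C2*t*exp(t)

Characteristic equation r² - 2r + 1 = 0 has discriminant (-2)² - 4·(1) = 0, so r = 1 is a repeated root.
Hence y_h = (C1 + C2*t)*exp(t).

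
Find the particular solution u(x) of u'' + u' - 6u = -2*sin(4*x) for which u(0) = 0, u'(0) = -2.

u = -12*exp(2*x)/25 + 2*cos(4*x)/125 + 11*sin(4*x)/125 + 58*exp(-3*x)/125

Characteristic equation r² + r - 6 = 0 factors as (r + 3)(r - 2) = 0, so r = -3, 2.
Hence u_h = C1*exp(-3*x) + C2*exp(2*x).
Try u_p = A*cos(4*x) + B*sin(4*x). Substituting and equating the coefficients of cos(4x) and sin(4x) gives A = 2/125, B = 11/125, so u_p = 2*cos(4*x)/125 + 11*sin(4*x)/125.
General solution: u = 2*cos(4*x)/125 + 11*sin(4*x)/125 + C1*exp(-3*x) + C2*exp(2*x).
Apply the initial conditions: u(0) = 2/125 + C1 + C2 = 0 and u'(0) = 44/125 - 3*C1 + 2*C2 = -2. Solving gives C1 = 58/125, C2 = -12/25.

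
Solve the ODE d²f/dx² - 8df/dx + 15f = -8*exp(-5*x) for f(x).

f = -exp(-5*x)/10 + C1*exp(3*x) + C2*exp(5*x)

Characteristic equation r² - 8r + 15 = 0 factors as (r - 3)(r - 5) = 0, so r = 3, 5.
Hence f_h = C1*exp(3*x) + C2*exp(5*x).
Try f_p = A*exp(-5*x). Substituting into the equation and dividing by exp(-5*x) gives A = -1/10, so f_p = -exp(-5*x)/10.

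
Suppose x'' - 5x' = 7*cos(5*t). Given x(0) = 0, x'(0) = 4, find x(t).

x = -4/5 - 7*cos(5*t)/50 - 7*sin(5*t)/50 + 47*exp(5*t)/50

Characteristic equation r² - 5r = 0 factors as (r - 5)r = 0, so r = 5, 0.
Hence x_h = C1*exp(5*t) + C2.
Try x_p = A*cos(5*t) + B*sin(5*t). Substituting and equating the coefficients of cos(5t) and sin(5t) gives A = -7/50, B = -7/50, so x_p = -7*cos(5*t)/50 - 7*sin(5*t)/50.
General solution: x = C2 - 7*cos(5*t)/50 - 7*sin(5*t)/50 + C1*exp(5*t).
Apply the initial conditions: x(0) = -7/50 + C1 + C2 = 0 and x'(0) = -7/10 + 5*C1 = 4. Solving gives C1 = 47/50, C2 = -4/5.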